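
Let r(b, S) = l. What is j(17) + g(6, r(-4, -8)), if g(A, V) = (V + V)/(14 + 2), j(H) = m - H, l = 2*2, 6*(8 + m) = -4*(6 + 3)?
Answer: -61/2 ≈ -30.500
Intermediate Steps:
m = -14 (m = -8 + (-4*(6 + 3))/6 = -8 + (-4*9)/6 = -8 + (⅙)*(-36) = -8 - 6 = -14)
l = 4
r(b, S) = 4
j(H) = -14 - H
g(A, V) = V/8 (g(A, V) = (2*V)/16 = (2*V)*(1/16) = V/8)
j(17) + g(6, r(-4, -8)) = (-14 - 1*17) + (⅛)*4 = (-14 - 17) + ½ = -31 + ½ = -61/2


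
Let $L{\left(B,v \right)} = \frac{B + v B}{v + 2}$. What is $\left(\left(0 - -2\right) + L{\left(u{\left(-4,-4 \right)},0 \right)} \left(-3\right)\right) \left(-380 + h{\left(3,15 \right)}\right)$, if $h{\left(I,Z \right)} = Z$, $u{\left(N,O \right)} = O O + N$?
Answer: $5840$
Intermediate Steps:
$u{\left(N,O \right)} = N + O^{2}$ ($u{\left(N,O \right)} = O^{2} + N = N + O^{2}$)
$L{\left(B,v \right)} = \frac{B + B v}{2 + v}$
$\left(\left(0 - -2\right) + L{\left(u{\left(-4,-4 \right)},0 \right)} \left(-3\right)\right) \left(-380 + h{\left(3,15 \right)}\right) = \left(\left(0 - -2\right) + \frac{\left(-4 + \left(-4\right)^{2}\right) \left(1 + 0\right)}{2 + 0} \left(-3\right)\right) \left(-380 + 15\right) = \left(\left(0 + 2\right) + \left(-4 + 16\right) \frac{1}{2} \cdot 1 \left(-3\right)\right) \left(-365\right) = \left(2 + 12 \cdot \frac{1}{2} \cdot 1 \left(-3\right)\right) \left(-365\right) = \left(2 + 6 \left(-3\right)\right) \left(-365\right) = \left(2 - 18\right) \left(-365\right) = \left(-16\right) \left(-365\right) = 5840$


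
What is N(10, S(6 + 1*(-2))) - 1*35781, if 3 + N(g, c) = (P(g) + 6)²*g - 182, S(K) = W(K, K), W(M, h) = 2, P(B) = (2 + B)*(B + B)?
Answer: 569194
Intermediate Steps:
P(B) = 2*B*(2 + B) (P(B) = (2 + B)*(2*B) = 2*B*(2 + B))
S(K) = 2
N(g, c) = -185 + g*(6 + 2*g*(2 + g))² (N(g, c) = -3 + ((2*g*(2 + g) + 6)²*g - 182) = -3 + ((6 + 2*g*(2 + g))²*g - 182) = -3 + (g*(6 + 2*g*(2 + g))² - 182) = -3 + (-182 + g*(6 + 2*g*(2 + g))²) = -185 + g*(6 + 2*g*(2 + g))²)
N(10, S(6 + 1*(-2))) - 1*35781 = (-185 + 4*10*(3 + 10*(2 + 10))²) - 1*35781 = (-185 + 4*10*(3 + 10*12)²) - 35781 = (-185 + 4*10*(3 + 120)²) - 35781 = (-185 + 4*10*123²) - 35781 = (-185 + 4*10*15129) - 35781 = (-185 + 605160) - 35781 = 604975 - 35781 = 569194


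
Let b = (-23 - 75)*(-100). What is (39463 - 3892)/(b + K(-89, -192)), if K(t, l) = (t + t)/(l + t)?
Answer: 9995451/2753978 ≈ 3.6295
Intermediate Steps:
K(t, l) = 2*t/(l + t) (K(t, l) = (2*t)/(l + t) = 2*t/(l + t))
b = 9800 (b = -98*(-100) = 9800)
(39463 - 3892)/(b + K(-89, -192)) = (39463 - 3892)/(9800 + 2*(-89)/(-192 - 89)) = 35571/(9800 + 2*(-89)/(-281)) = 35571/(9800 + 2*(-89)*(-1/281)) = 35571/(9800 + 178/281) = 35571/(2753978/281) = 35571*(281/2753978) = 9995451/2753978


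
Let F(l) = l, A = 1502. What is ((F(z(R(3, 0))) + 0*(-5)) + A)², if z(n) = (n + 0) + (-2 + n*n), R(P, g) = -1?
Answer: 2250000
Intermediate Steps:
z(n) = -2 + n + n² (z(n) = n + (-2 + n²) = -2 + n + n²)
((F(z(R(3, 0))) + 0*(-5)) + A)² = (((-2 - 1 + (-1)²) + 0*(-5)) + 1502)² = (((-2 - 1 + 1) + 0) + 1502)² = ((-2 + 0) + 1502)² = (-2 + 1502)² = 1500² = 2250000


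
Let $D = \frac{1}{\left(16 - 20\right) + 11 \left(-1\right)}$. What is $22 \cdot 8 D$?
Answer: $- \frac{176}{15} \approx -11.733$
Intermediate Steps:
$D = - \frac{1}{15}$ ($D = \frac{1}{\left(16 - 20\right) - 11} = \frac{1}{-4 - 11} = \frac{1}{-15} = - \frac{1}{15} \approx -0.066667$)
$22 \cdot 8 D = 22 \cdot 8 \left(- \frac{1}{15}\right) = 176 \left(- \frac{1}{15}\right) = - \frac{176}{15}$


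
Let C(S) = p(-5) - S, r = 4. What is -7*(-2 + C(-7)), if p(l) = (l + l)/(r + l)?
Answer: -105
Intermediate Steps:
p(l) = 2*l/(4 + l) (p(l) = (l + l)/(4 + l) = (2*l)/(4 + l) = 2*l/(4 + l))
C(S) = 10 - S (C(S) = 2*(-5)/(4 - 5) - S = 2*(-5)/(-1) - S = 2*(-5)*(-1) - S = 10 - S)
-7*(-2 + C(-7)) = -7*(-2 + (10 - 1*(-7))) = -7*(-2 + (10 + 7)) = -7*(-2 + 17) = -7*15 = -105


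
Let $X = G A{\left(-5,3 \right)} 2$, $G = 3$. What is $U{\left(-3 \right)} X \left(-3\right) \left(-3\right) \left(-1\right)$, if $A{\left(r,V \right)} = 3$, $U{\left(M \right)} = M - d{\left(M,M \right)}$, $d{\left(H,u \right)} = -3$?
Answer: $0$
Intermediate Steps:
$U{\left(M \right)} = 3 + M$ ($U{\left(M \right)} = M - -3 = M + 3 = 3 + M$)
$X = 18$ ($X = 3 \cdot 3 \cdot 2 = 9 \cdot 2 = 18$)
$U{\left(-3 \right)} X \left(-3\right) \left(-3\right) \left(-1\right) = \left(3 - 3\right) 18 \left(-3\right) \left(-3\right) \left(-1\right) = 0 \cdot 18 \cdot 9 \left(-1\right) = 0 \left(-9\right) = 0$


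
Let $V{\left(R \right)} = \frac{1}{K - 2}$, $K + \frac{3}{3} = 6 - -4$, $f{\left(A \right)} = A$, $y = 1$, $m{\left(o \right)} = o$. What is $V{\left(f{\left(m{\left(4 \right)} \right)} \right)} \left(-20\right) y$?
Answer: $- \frac{20}{7} \approx -2.8571$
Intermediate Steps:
$K = 9$ ($K = -1 + \left(6 - -4\right) = -1 + \left(6 + 4\right) = -1 + 10 = 9$)
$V{\left(R \right)} = \frac{1}{7}$ ($V{\left(R \right)} = \frac{1}{9 - 2} = \frac{1}{7}$)
$V{\left(f{\left(m{\left(4 \right)} \right)} \right)} \left(-20\right) y = \frac{1}{7} \left(-20\right) 1 = \left(- \frac{20}{7}\right) 1 = - \frac{20}{7}$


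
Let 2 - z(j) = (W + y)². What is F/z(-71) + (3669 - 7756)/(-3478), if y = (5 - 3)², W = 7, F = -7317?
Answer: 25934879/413882 ≈ 62.662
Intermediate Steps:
y = 4 (y = 2² = 4)
z(j) = -119 (z(j) = 2 - (7 + 4)² = 2 - 1*11² = 2 - 1*121 = 2 - 121 = -119)
F/z(-71) + (3669 - 7756)/(-3478) = -7317/(-119) + (3669 - 7756)/(-3478) = -7317*(-1/119) - 4087*(-1/3478) = 7317/119 + 4087/3478 = 25934879/413882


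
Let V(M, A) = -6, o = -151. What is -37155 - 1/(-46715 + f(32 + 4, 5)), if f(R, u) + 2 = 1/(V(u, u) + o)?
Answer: -272515948193/7334570 ≈ -37155.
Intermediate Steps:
f(R, u) = -315/157 (f(R, u) = -2 + 1/(-6 - 151) = -2 + 1/(-157) = -2 - 1/157 = -315/157)
-37155 - 1/(-46715 + f(32 + 4, 5)) = -37155 - 1/(-46715 - 315/157) = -37155 - 1/(-7334570/157) = -37155 - 1*(-157/7334570) = -37155 + 157/7334570 = -272515948193/7334570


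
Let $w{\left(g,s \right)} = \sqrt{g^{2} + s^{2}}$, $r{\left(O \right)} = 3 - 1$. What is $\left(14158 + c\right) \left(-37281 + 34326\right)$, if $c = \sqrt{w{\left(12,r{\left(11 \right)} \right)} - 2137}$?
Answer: $-41836890 - 2955 i \sqrt{2137 - 2 \sqrt{37}} \approx -4.1837 \cdot 10^{7} - 1.3621 \cdot 10^{5} i$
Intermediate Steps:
$r{\left(O \right)} = 2$
$c = \sqrt{-2137 + 2 \sqrt{37}}$ ($c = \sqrt{\sqrt{12^{2} + 2^{2}} - 2137} = \sqrt{\sqrt{144 + 4} - 2137} = \sqrt{\sqrt{148} - 2137} = \sqrt{2 \sqrt{37} - 2137} = \sqrt{-2137 + 2 \sqrt{37}} \approx 46.096 i$)
$\left(14158 + c\right) \left(-37281 + 34326\right) = \left(14158 + \sqrt{-2137 + 2 \sqrt{37}}\right) \left(-37281 + 34326\right) = \left(14158 + \sqrt{-2137 + 2 \sqrt{37}}\right) \left(-2955\right) = -41836890 - 2955 \sqrt{-2137 + 2 \sqrt{37}}$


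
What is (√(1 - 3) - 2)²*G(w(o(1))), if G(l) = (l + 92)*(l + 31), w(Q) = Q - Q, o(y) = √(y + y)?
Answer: 5704 - 11408*I*√2 ≈ 5704.0 - 16133.0*I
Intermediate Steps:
o(y) = √2*√y (o(y) = √(2*y) = √2*√y)
w(Q) = 0
G(l) = (31 + l)*(92 + l) (G(l) = (92 + l)*(31 + l) = (31 + l)*(92 + l))
(√(1 - 3) - 2)²*G(w(o(1))) = (√(1 - 3) - 2)²*(2852 + 0² + 123*0) = (√(-2) - 2)²*(2852 + 0 + 0) = (I*√2 - 2)²*2852 = (-2 + I*√2)²*2852 = 2852*(-2 + I*√2)²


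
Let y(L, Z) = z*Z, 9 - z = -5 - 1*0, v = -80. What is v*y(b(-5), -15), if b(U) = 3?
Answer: 16800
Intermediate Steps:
z = 14 (z = 9 - (-5 - 1*0) = 9 - (-5 + 0) = 9 - 1*(-5) = 9 + 5 = 14)
y(L, Z) = 14*Z
v*y(b(-5), -15) = -1120*(-15) = -80*(-210) = 16800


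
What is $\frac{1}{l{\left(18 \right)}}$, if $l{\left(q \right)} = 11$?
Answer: $\frac{1}{11} \approx 0.090909$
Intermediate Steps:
$\frac{1}{l{\left(18 \right)}} = \frac{1}{11}$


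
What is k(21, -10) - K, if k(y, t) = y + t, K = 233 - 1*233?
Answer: 11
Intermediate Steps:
K = 0 (K = 233 - 233 = 0)
k(y, t) = t + y
k(21, -10) - K = (-10 + 21) - 1*0 = 11 + 0 = 11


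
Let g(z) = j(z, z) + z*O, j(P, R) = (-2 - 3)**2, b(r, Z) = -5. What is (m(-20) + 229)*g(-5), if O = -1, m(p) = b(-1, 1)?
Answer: 6720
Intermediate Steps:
m(p) = -5
j(P, R) = 25 (j(P, R) = (-5)**2 = 25)
g(z) = 25 - z (g(z) = 25 + z*(-1) = 25 - z)
(m(-20) + 229)*g(-5) = (-5 + 229)*(25 - 1*(-5)) = 224*(25 + 5) = 224*30 = 6720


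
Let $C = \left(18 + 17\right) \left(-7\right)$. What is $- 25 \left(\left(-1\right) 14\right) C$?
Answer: $-85750$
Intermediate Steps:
$C = -245$ ($C = 35 \left(-7\right) = -245$)
$- 25 \left(\left(-1\right) 14\right) C = - 25 \left(\left(-1\right) 14\right) \left(-245\right) = \left(-25\right) \left(-14\right) \left(-245\right) = 350 \left(-245\right) = -85750$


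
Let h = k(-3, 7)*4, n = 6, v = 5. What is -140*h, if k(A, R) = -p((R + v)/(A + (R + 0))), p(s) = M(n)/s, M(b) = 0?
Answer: 0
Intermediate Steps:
p(s) = 0 (p(s) = 0/s = 0)
k(A, R) = 0 (k(A, R) = -1*0 = 0)
h = 0 (h = 0*4 = 0)
-140*h = -140*0 = 0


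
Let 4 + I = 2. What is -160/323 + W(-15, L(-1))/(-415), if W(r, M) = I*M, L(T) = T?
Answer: -67046/134045 ≈ -0.50018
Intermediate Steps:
I = -2 (I = -4 + 2 = -2)
W(r, M) = -2*M
-160/323 + W(-15, L(-1))/(-415) = -160/323 - 2*(-1)/(-415) = -160*1/323 + 2*(-1/415) = -160/323 - 2/415 = -67046/134045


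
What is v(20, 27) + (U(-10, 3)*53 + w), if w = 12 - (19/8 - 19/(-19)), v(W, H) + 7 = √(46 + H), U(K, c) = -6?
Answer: -2531/8 + √73 ≈ -307.83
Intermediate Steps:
v(W, H) = -7 + √(46 + H)
w = 69/8 (w = 12 - (19*(⅛) - 19*(-1/19)) = 12 - (19/8 + 1) = 12 - 1*27/8 = 12 - 27/8 = 69/8 ≈ 8.6250)
v(20, 27) + (U(-10, 3)*53 + w) = (-7 + √(46 + 27)) + (-6*53 + 69/8) = (-7 + √73) + (-318 + 69/8) = (-7 + √73) - 2475/8 = -2531/8 + √73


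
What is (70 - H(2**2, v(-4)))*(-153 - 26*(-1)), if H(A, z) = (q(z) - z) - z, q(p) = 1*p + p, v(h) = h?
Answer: -8890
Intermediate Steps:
q(p) = 2*p (q(p) = p + p = 2*p)
H(A, z) = 0 (H(A, z) = (2*z - z) - z = z - z = 0)
(70 - H(2**2, v(-4)))*(-153 - 26*(-1)) = (70 - 1*0)*(-153 - 26*(-1)) = (70 + 0)*(-153 + 26) = 70*(-127) = -8890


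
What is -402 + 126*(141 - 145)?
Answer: -906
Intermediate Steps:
-402 + 126*(141 - 145) = -402 + 126*(-4) = -402 - 504 = -906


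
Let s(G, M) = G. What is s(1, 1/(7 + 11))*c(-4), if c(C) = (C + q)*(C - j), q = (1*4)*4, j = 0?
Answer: -48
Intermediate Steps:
q = 16 (q = 4*4 = 16)
c(C) = C*(16 + C) (c(C) = (C + 16)*(C - 1*0) = (16 + C)*(C + 0) = (16 + C)*C = C*(16 + C))
s(1, 1/(7 + 11))*c(-4) = 1*(-4*(16 - 4)) = 1*(-4*12) = 1*(-48) = -48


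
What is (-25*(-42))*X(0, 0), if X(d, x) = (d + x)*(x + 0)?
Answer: 0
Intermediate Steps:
X(d, x) = x*(d + x) (X(d, x) = (d + x)*x = x*(d + x))
(-25*(-42))*X(0, 0) = (-25*(-42))*(0*(0 + 0)) = 1050*(0*0) = 1050*0 = 0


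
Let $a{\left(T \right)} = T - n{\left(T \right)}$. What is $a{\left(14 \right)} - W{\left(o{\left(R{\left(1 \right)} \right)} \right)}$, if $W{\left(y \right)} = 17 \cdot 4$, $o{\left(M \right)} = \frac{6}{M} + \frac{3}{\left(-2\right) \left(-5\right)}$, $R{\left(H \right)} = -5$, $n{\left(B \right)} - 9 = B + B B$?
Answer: $-273$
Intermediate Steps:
$n{\left(B \right)} = 9 + B + B^{2}$ ($n{\left(B \right)} = 9 + \left(B + B B\right) = 9 + \left(B + B^{2}\right) = 9 + B + B^{2}$)
$o{\left(M \right)} = \frac{3}{10} + \frac{6}{M}$ ($o{\left(M \right)} = \frac{6}{M} + \frac{3}{10} = \frac{3}{10} + \frac{6}{M}$)
$a{\left(T \right)} = -9 - T^{2}$ ($a{\left(T \right)} = T - \left(9 + T + T^{2}\right) = -9 - T^{2}$)
$W{\left(y \right)} = 68$
$a{\left(14 \right)} - W{\left(o{\left(R{\left(1 \right)} \right)} \right)} = \left(-9 - 14^{2}\right) - 68 = \left(-9 - 196\right) - 68 = -205 - 68 = -273$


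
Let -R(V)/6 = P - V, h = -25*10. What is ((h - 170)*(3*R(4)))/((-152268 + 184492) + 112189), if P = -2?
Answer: -45360/144413 ≈ -0.31410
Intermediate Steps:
h = -250
R(V) = 12 + 6*V (R(V) = -6*(-2 - V) = 12 + 6*V)
((h - 170)*(3*R(4)))/((-152268 + 184492) + 112189) = ((-250 - 170)*(3*(12 + 6*4)))/((-152268 + 184492) + 112189) = (-1260*(12 + 24))/(32224 + 112189) = -1260*36/144413 = -420*108*(1/144413) = -45360*1/144413 = -45360/144413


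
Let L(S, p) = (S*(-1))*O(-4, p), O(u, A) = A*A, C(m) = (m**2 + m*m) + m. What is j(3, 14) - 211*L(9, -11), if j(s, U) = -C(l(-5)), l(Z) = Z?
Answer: 229734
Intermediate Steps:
C(m) = m + 2*m**2 (C(m) = (m**2 + m**2) + m = 2*m**2 + m = m + 2*m**2)
j(s, U) = -45 (j(s, U) = -(-5)*(1 + 2*(-5)) = -(-5)*(1 - 10) = -(-5)*(-9) = -1*45 = -45)
O(u, A) = A**2
L(S, p) = -S*p**2 (L(S, p) = (S*(-1))*p**2 = (-S)*p**2 = -S*p**2)
j(3, 14) - 211*L(9, -11) = -45 - (-211)*9*(-11)**2 = -45 - (-211)*9*121 = -45 - 211*(-1089) = -45 + 229779 = 229734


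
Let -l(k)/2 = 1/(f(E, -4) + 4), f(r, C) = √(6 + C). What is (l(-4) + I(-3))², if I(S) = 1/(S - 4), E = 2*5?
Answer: 27/49 - 10*√2/49 ≈ 0.26241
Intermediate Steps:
E = 10
I(S) = 1/(-4 + S)
l(k) = -2/(4 + √2) (l(k) = -2/(√(6 - 4) + 4) = -2/(√2 + 4) = -2/(4 + √2))
(l(-4) + I(-3))² = ((-4/7 + √2/7) + 1/(-4 - 3))² = ((-4/7 + √2/7) + 1/(-7))² = ((-4/7 + √2/7) - ⅐)² = (-5/7 + √2/7)²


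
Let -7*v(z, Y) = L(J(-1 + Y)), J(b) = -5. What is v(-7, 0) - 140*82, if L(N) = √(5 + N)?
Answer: -11480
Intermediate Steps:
v(z, Y) = 0 (v(z, Y) = -√(5 - 5)/7 = -√0/7 = -⅐*0 = 0)
v(-7, 0) - 140*82 = 0 - 140*82 = 0 - 11480 = -11480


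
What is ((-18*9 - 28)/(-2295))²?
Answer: 1444/210681 ≈ 0.0068540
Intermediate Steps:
((-18*9 - 28)/(-2295))² = ((-162 - 28)*(-1/2295))² = (-190*(-1/2295))² = (38/459)² = 1444/210681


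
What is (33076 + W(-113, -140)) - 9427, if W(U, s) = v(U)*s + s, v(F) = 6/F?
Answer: 2657357/113 ≈ 23516.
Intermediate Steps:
W(U, s) = s + 6*s/U (W(U, s) = (6/U)*s + s = 6*s/U + s = s + 6*s/U)
(33076 + W(-113, -140)) - 9427 = (33076 - 140*(6 - 113)/(-113)) - 9427 = (33076 - 140*(-1/113)*(-107)) - 9427 = (33076 - 14980/113) - 9427 = 3722608/113 - 9427 = 2657357/113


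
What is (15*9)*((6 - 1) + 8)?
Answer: 1755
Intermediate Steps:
(15*9)*((6 - 1) + 8) = 135*(5 + 8) = 135*13 = 1755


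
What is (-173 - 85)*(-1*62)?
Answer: 15996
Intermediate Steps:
(-173 - 85)*(-1*62) = -258*(-62) = 15996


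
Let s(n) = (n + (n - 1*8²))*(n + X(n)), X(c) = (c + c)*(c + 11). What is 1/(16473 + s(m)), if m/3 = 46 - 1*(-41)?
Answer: 1/65164683 ≈ 1.5346e-8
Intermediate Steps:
X(c) = 2*c*(11 + c) (X(c) = (2*c)*(11 + c) = 2*c*(11 + c))
m = 261 (m = 3*(46 - 1*(-41)) = 3*(46 + 41) = 3*87 = 261)
s(n) = (-64 + 2*n)*(n + 2*n*(11 + n)) (s(n) = (n + (n - 1*8²))*(n + 2*n*(11 + n)) = (n + (n - 1*64))*(n + 2*n*(11 + n)) = (n + (n - 64))*(n + 2*n*(11 + n)) = (n + (-64 + n))*(n + 2*n*(11 + n)) = (-64 + 2*n)*(n + 2*n*(11 + n)))
1/(16473 + s(m)) = 1/(16473 + 2*261*(-736 - 41*261 + 2*261²)) = 1/(16473 + 2*261*(-736 - 10701 + 2*68121)) = 1/(16473 + 2*261*(-736 - 10701 + 136242)) = 1/(16473 + 2*261*124805) = 1/(16473 + 65148210) = 1/65164683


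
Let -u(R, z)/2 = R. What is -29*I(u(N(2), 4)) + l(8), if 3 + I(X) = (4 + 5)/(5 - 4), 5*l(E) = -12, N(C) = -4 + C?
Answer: -882/5 ≈ -176.40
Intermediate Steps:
u(R, z) = -2*R
l(E) = -12/5 (l(E) = (1/5)*(-12) = -12/5)
I(X) = 6 (I(X) = -3 + (4 + 5)/(5 - 4) = -3 + 9/1 = -3 + 9*1 = -3 + 9 = 6)
-29*I(u(N(2), 4)) + l(8) = -29*6 - 12/5 = -174 - 12/5 = -882/5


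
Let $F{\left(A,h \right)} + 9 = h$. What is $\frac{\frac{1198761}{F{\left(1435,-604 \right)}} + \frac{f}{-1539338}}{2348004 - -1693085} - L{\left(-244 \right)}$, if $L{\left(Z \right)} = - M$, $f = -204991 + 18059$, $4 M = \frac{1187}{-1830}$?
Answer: $- \frac{2269904748264348691}{13956417918999193560} \approx -0.16264$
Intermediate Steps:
$M = - \frac{1187}{7320}$ ($M = \frac{1187 \frac{1}{-1830}}{4} = \frac{1187 \left(- \frac{1}{1830}\right)}{4} = \frac{1}{4} \left(- \frac{1187}{1830}\right) = - \frac{1187}{7320} \approx -0.16216$)
$F{\left(A,h \right)} = -9 + h$
$f = -186932$
$L{\left(Z \right)} = \frac{1187}{7320}$ ($L{\left(Z \right)} = \left(-1\right) \left(- \frac{1187}{7320}\right) = \frac{1187}{7320}$)
$\frac{\frac{1198761}{F{\left(1435,-604 \right)}} + \frac{f}{-1539338}}{2348004 - -1693085} - L{\left(-244 \right)} = \frac{\frac{1198761}{-9 - 604} - \frac{186932}{-1539338}}{2348004 - -1693085} - \frac{1187}{7320} = \frac{\frac{1198761}{-613} - - \frac{93466}{769669}}{2348004 + 1693085} - \frac{1187}{7320} = \frac{1198761 \left(- \frac{1}{613}\right) + \frac{93466}{769669}}{4041089} - \frac{1187}{7320} = \left(- \frac{1198761}{613} + \frac{93466}{769669}\right) \frac{1}{4041089} - \frac{1187}{7320} = \left(- \frac{922591885451}{471807097}\right) \frac{1}{4041089} - \frac{1187}{7320} = - \frac{922591885451}{1906614469808633} - \frac{1187}{7320} = - \frac{2269904748264348691}{13956417918999193560}$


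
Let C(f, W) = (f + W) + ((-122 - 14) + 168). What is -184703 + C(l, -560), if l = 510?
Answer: -184721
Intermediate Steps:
C(f, W) = 32 + W + f (C(f, W) = (W + f) + (-136 + 168) = (W + f) + 32 = 32 + W + f)
-184703 + C(l, -560) = -184703 + (32 - 560 + 510) = -184703 - 18 = -184721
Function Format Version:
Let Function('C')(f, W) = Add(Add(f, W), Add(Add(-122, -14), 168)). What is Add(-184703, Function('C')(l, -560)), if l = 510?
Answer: -184721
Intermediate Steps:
Function('C')(f, W) = Add(32, W, f) (Function('C')(f, W) = Add(Add(W, f), Add(-136, 168)) = Add(Add(W, f), 32) = Add(32, W, f))
Add(-184703, Function('C')(l, -560)) = Add(-184703, Add(32, -560, 510)) = Add(-184703, -18) = -184721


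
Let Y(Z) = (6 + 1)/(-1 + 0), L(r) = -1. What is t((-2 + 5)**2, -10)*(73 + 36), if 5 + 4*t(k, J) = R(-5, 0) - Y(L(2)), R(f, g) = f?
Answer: -327/4 ≈ -81.750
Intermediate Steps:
Y(Z) = -7 (Y(Z) = 7/(-1) = 7*(-1) = -7)
t(k, J) = -3/4 (t(k, J) = -5/4 + (-5 - 1*(-7))/4 = -5/4 + (-5 + 7)/4 = -5/4 + (1/4)*2 = -5/4 + 1/2 = -3/4)
t((-2 + 5)**2, -10)*(73 + 36) = -3*(73 + 36)/4 = -3/4*109 = -327/4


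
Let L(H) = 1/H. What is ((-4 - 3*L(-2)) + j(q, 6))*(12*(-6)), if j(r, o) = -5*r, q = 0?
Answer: 180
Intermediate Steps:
((-4 - 3*L(-2)) + j(q, 6))*(12*(-6)) = ((-4 - 3/(-2)) - 5*0)*(12*(-6)) = ((-4 - 3*(-½)) + 0)*(-72) = ((-4 + 3/2) + 0)*(-72) = (-5/2 + 0)*(-72) = -5/2*(-72) = 180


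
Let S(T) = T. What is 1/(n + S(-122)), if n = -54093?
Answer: -1/54215 ≈ -1.8445e-5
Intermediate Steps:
1/(n + S(-122)) = 1/(-54093 - 122) = 1/(-54215) = -1/54215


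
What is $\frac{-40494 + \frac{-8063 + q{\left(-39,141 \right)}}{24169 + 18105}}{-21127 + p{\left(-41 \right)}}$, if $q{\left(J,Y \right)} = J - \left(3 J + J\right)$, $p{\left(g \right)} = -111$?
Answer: $\frac{122275093}{64129658} \approx 1.9067$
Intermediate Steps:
$q{\left(J,Y \right)} = - 3 J$ ($q{\left(J,Y \right)} = J - 4 J = - 3 J$)
$\frac{-40494 + \frac{-8063 + q{\left(-39,141 \right)}}{24169 + 18105}}{-21127 + p{\left(-41 \right)}} = \frac{-40494 + \frac{-8063 - -117}{24169 + 18105}}{-21127 - 111} = \frac{-40494 + \frac{-8063 + 117}{42274}}{-21238} = \left(-40494 - \frac{3973}{21137}\right) \left(- \frac{1}{21238}\right) = \left(- \frac{855925651}{21137}\right) \left(- \frac{1}{21238}\right) = \frac{122275093}{64129658}$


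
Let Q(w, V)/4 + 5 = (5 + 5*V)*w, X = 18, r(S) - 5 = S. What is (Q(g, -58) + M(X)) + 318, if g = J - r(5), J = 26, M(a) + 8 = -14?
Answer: -17964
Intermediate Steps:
r(S) = 5 + S
M(a) = -22 (M(a) = -8 - 14 = -22)
g = 16 (g = 26 - (5 + 5) = 26 - 1*10 = 26 - 10 = 16)
Q(w, V) = -20 + 4*w*(5 + 5*V) (Q(w, V) = -20 + 4*((5 + 5*V)*w) = -20 + 4*(w*(5 + 5*V)) = -20 + 4*w*(5 + 5*V))
(Q(g, -58) + M(X)) + 318 = ((-20 + 20*16 + 20*(-58)*16) - 22) + 318 = ((-20 + 320 - 18560) - 22) + 318 = (-18260 - 22) + 318 = -18282 + 318 = -17964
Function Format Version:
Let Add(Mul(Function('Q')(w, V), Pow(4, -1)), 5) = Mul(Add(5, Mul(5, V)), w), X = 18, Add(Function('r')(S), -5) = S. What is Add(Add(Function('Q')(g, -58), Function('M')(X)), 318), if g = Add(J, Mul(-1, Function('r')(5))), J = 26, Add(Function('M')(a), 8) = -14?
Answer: -17964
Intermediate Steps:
Function('r')(S) = Add(5, S)
Function('M')(a) = -22 (Function('M')(a) = Add(-8, -14) = -22)
g = 16 (g = Add(26, Mul(-1, Add(5, 5))) = Add(26, Mul(-1, 10)) = Add(26, -10) = 16)
Function('Q')(w, V) = Add(-20, Mul(4, w, Add(5, Mul(5, V)))) (Function('Q')(w, V) = Add(-20, Mul(4, Mul(Add(5, Mul(5, V)), w))) = Add(-20, Mul(4, Mul(w, Add(5, Mul(5, V))))) = Add(-20, Mul(4, w, Add(5, Mul(5, V)))))
Add(Add(Function('Q')(g, -58), Function('M')(X)), 318) = Add(Add(Add(-20, Mul(20, 16), Mul(20, -58, 16)), -22), 318) = Add(Add(Add(-20, 320, -18560), -22), 318) = Add(Add(-18260, -22), 318) = Add(-18282, 318) = -17964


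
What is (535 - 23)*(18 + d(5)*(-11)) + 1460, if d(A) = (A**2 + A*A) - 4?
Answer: -248396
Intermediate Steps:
d(A) = -4 + 2*A**2 (d(A) = (A**2 + A**2) - 4 = 2*A**2 - 4 = -4 + 2*A**2)
(535 - 23)*(18 + d(5)*(-11)) + 1460 = (535 - 23)*(18 + (-4 + 2*5**2)*(-11)) + 1460 = 512*(18 + (-4 + 2*25)*(-11)) + 1460 = 512*(18 + (-4 + 50)*(-11)) + 1460 = 512*(18 + 46*(-11)) + 1460 = 512*(18 - 506) + 1460 = 512*(-488) + 1460 = -249856 + 1460 = -248396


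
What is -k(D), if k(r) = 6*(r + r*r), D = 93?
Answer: -52452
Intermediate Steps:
k(r) = 6*r + 6*r² (k(r) = 6*(r + r²) = 6*r + 6*r²)
-k(D) = -6*93*(1 + 93) = -6*93*94 = -1*52452 = -52452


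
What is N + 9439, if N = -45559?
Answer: -36120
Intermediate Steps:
N + 9439 = -45559 + 9439 = -36120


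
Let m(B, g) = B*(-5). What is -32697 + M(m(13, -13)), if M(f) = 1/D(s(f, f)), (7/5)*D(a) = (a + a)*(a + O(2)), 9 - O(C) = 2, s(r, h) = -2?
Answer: -3269707/100 ≈ -32697.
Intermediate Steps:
m(B, g) = -5*B
O(C) = 7 (O(C) = 9 - 1*2 = 9 - 2 = 7)
D(a) = 10*a*(7 + a)/7 (D(a) = 5*((a + a)*(a + 7))/7 = 5*((2*a)*(7 + a))/7 = 5*(2*a*(7 + a))/7 = 10*a*(7 + a)/7)
M(f) = -7/100 (M(f) = 1/((10/7)*(-2)*(7 - 2)) = 1/((10/7)*(-2)*5) = 1/(-100/7) = -7/100)
-32697 + M(m(13, -13)) = -32697 - 7/100 = -3269707/100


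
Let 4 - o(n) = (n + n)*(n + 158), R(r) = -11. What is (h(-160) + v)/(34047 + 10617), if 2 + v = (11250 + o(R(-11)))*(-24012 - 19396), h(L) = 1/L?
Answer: -100623216961/7146240 ≈ -14081.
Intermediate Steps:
o(n) = 4 - 2*n*(158 + n) (o(n) = 4 - (n + n)*(n + 158) = 4 - 2*n*(158 + n))
v = -628895106 (v = -2 + (11250 + (4 - 316*(-11) - 2*(-11)**2))*(-24012 - 19396) = -2 + (11250 + (4 + 3476 - 2*121))*(-43408) = -2 + (11250 + (4 + 3476 - 242))*(-43408) = -2 + (11250 + 3238)*(-43408) = -2 + 14488*(-43408) = -2 - 628895104 = -628895106)
(h(-160) + v)/(34047 + 10617) = (1/(-160) - 628895106)/(34047 + 10617) = (-1/160 - 628895106)/44664 = -100623216961/160*1/44664 = -100623216961/7146240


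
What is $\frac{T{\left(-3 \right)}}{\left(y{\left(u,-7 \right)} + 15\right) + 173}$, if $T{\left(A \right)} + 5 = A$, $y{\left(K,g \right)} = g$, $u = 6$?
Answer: $- \frac{8}{181} \approx -0.044199$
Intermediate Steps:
$T{\left(A \right)} = -5 + A$
$\frac{T{\left(-3 \right)}}{\left(y{\left(u,-7 \right)} + 15\right) + 173} = \frac{-5 - 3}{\left(-7 + 15\right) + 173} = \frac{1}{8 + 173} \left(-8\right) = \frac{1}{181} \left(-8\right) = - \frac{8}{181}$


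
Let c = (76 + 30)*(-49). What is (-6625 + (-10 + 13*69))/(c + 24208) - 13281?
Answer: -126265336/9507 ≈ -13281.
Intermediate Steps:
c = -5194 (c = 106*(-49) = -5194)
(-6625 + (-10 + 13*69))/(c + 24208) - 13281 = (-6625 + (-10 + 13*69))/(-5194 + 24208) - 13281 = (-6625 + (-10 + 897))/19014 - 13281 = (-6625 + 887)*(1/19014) - 13281 = -5738*1/19014 - 13281 = -2869/9507 - 13281 = -126265336/9507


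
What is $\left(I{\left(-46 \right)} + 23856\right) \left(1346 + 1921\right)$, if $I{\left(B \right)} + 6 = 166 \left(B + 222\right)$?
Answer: $173366622$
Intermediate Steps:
$I{\left(B \right)} = 36846 + 166 B$ ($I{\left(B \right)} = -6 + 166 \left(B + 222\right) = -6 + 166 \left(222 + B\right) = -6 + \left(36852 + 166 B\right) = 36846 + 166 B$)
$\left(I{\left(-46 \right)} + 23856\right) \left(1346 + 1921\right) = \left(\left(36846 + 166 \left(-46\right)\right) + 23856\right) \left(1346 + 1921\right) = \left(\left(36846 - 7636\right) + 23856\right) 3267 = \left(29210 + 23856\right) 3267 = 53066 \cdot 3267 = 173366622$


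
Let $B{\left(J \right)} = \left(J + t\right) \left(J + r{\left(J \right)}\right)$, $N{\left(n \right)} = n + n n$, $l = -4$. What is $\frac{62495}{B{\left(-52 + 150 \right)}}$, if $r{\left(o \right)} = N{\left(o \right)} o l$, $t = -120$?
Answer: $\frac{62495}{83667892} \approx 0.00074694$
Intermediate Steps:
$N{\left(n \right)} = n + n^{2}$
$r{\left(o \right)} = - 4 o^{2} \left(1 + o\right)$ ($r{\left(o \right)} = o \left(1 + o\right) o \left(-4\right) = o^{2} \left(1 + o\right) \left(-4\right) = - 4 o^{2} \left(1 + o\right)$)
$B{\left(J \right)} = \left(-120 + J\right) \left(J + 4 J^{2} \left(-1 - J\right)\right)$ ($B{\left(J \right)} = \left(J - 120\right) \left(J + 4 J^{2} \left(-1 - J\right)\right) = \left(-120 + J\right) \left(J + 4 J^{2} \left(-1 - J\right)\right)$)
$\frac{62495}{B{\left(-52 + 150 \right)}} = \frac{62495}{\left(-52 + 150\right) \left(-120 - 4 \left(-52 + 150\right)^{3} + 476 \left(-52 + 150\right)^{2} + 481 \left(-52 + 150\right)\right)} = \frac{62495}{98 \left(-120 - 4 \cdot 98^{3} + 476 \cdot 98^{2} + 481 \cdot 98\right)} = \frac{62495}{98 \left(-120 - 3764768 + 476 \cdot 9604 + 47138\right)} = \frac{62495}{98 \left(-120 - 3764768 + 4571504 + 47138\right)} = \frac{62495}{98 \cdot 853754} = \frac{62495}{83667892}$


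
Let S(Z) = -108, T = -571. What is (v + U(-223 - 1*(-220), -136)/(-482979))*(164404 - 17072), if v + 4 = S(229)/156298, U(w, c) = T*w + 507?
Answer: -7424397122217720/12581441957 ≈ -5.9011e+5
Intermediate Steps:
U(w, c) = 507 - 571*w (U(w, c) = -571*w + 507 = 507 - 571*w)
v = -312650/78149 (v = -4 - 108/156298 = -4 - 108*1/156298 = -4 - 54/78149 = -312650/78149 ≈ -4.0007)
(v + U(-223 - 1*(-220), -136)/(-482979))*(164404 - 17072) = (-312650/78149 + (507 - 571*(-223 - 1*(-220)))/(-482979))*(164404 - 17072) = (-312650/78149 + (507 - 571*(-223 + 220))*(-1/482979))*147332 = (-312650/78149 + (507 - 571*(-3))*(-1/482979))*147332 = (-312650/78149 + (507 + 1713)*(-1/482979))*147332 = (-312650/78149 + 2220*(-1/482979))*147332 = (-312650/78149 - 740/160993)*147332 = -50392291710/12581441957*147332 = -7424397122217720/12581441957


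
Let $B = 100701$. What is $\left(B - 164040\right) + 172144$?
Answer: $108805$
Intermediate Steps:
$\left(B - 164040\right) + 172144 = \left(100701 - 164040\right) + 172144 = -63339 + 172144 = 108805$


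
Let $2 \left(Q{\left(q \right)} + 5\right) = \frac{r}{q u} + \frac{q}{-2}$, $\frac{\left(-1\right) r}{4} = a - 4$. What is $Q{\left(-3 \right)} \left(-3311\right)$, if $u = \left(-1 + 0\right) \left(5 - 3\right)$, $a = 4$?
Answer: $\frac{56287}{4} \approx 14072.0$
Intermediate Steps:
$u = -2$ ($u = \left(-1\right) 2 = -2$)
$r = 0$ ($r = - 4 \left(4 - 4\right) = \left(-4\right) 0 = 0$)
$Q{\left(q \right)} = -5 - \frac{q}{4}$ ($Q{\left(q \right)} = -5 + \frac{\frac{0}{q \left(-2\right)} + \frac{q}{-2}}{2} = -5 + \frac{\frac{0}{\left(-2\right) q} + q \left(- \frac{1}{2}\right)}{2} = -5 + \frac{0 \left(- \frac{1}{2 q}\right) - \frac{q}{2}}{2} = -5 + \frac{0 - \frac{q}{2}}{2} = -5 + \frac{\left(- \frac{1}{2}\right) q}{2} = -5 - \frac{q}{4}$)
$Q{\left(-3 \right)} \left(-3311\right) = \left(-5 - - \frac{3}{4}\right) \left(-3311\right) = \left(-5 + \frac{3}{4}\right) \left(-3311\right) = \left(- \frac{17}{4}\right) \left(-3311\right) = \frac{56287}{4}$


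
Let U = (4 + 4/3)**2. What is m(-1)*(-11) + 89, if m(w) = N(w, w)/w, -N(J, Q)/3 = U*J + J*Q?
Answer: 2984/3 ≈ 994.67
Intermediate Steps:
U = 256/9 (U = (4 + 4*(1/3))**2 = (4 + 4/3)**2 = (16/3)**2 = 256/9 ≈ 28.444)
N(J, Q) = -256*J/3 - 3*J*Q (N(J, Q) = -3*(256*J/9 + J*Q) = -256*J/3 - 3*J*Q)
m(w) = -256/3 - 3*w (m(w) = (-w*(256 + 9*w)/3)/w = -256/3 - 3*w)
m(-1)*(-11) + 89 = (-256/3 - 3*(-1))*(-11) + 89 = (-256/3 + 3)*(-11) + 89 = -247/3*(-11) + 89 = 2717/3 + 89 = 2984/3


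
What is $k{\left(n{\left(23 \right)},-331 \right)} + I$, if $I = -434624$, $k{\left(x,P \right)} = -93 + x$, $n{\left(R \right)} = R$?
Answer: $-434694$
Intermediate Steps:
$k{\left(n{\left(23 \right)},-331 \right)} + I = \left(-93 + 23\right) - 434624 = -70 - 434624 = -434694$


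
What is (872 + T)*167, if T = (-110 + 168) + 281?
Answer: 202237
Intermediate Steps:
T = 339 (T = 58 + 281 = 339)
(872 + T)*167 = (872 + 339)*167 = 1211*167 = 202237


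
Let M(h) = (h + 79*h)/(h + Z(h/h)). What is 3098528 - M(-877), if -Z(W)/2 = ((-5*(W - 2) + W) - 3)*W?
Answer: 2735930064/883 ≈ 3.0984e+6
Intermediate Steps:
Z(W) = -2*W*(7 - 4*W) (Z(W) = -2*((-5*(W - 2) + W) - 3)*W = -2*((-5*(-2 + W) + W) - 3)*W = -2*(((10 - 5*W) + W) - 3)*W = -2*((10 - 4*W) - 3)*W = -2*(7 - 4*W)*W = -2*W*(7 - 4*W))
M(h) = 80*h/(-6 + h) (M(h) = (h + 79*h)/(h + 2*(h/h)*(-7 + 4*(h/h))) = (80*h)/(h + 2*1*(-7 + 4*1)) = (80*h)/(h + 2*1*(-7 + 4)) = (80*h)/(h + 2*1*(-3)) = (80*h)/(h - 6) = (80*h)/(-6 + h) = 80*h/(-6 + h))
3098528 - M(-877) = 3098528 - 80*(-877)/(-6 - 877) = 3098528 - 80*(-877)/(-883) = 3098528 - 80*(-877)*(-1)/883 = 3098528 - 1*70160/883 = 3098528 - 70160/883 = 2735930064/883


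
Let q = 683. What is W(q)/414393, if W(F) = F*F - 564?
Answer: 465925/414393 ≈ 1.1244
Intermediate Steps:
W(F) = -564 + F² (W(F) = F² - 564 = -564 + F²)
W(q)/414393 = (-564 + 683²)/414393 = (-564 + 466489)*(1/414393) = 465925*(1/414393) = 465925/414393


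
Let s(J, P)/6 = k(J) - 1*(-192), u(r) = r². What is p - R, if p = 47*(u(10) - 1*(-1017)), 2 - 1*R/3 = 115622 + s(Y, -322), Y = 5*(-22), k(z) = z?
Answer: 400835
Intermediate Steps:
Y = -110
s(J, P) = 1152 + 6*J (s(J, P) = 6*(J - 1*(-192)) = 6*(J + 192) = 6*(192 + J) = 1152 + 6*J)
R = -348336 (R = 6 - 3*(115622 + (1152 + 6*(-110))) = 6 - 3*(115622 + (1152 - 660)) = 6 - 3*(115622 + 492) = 6 - 3*116114 = 6 - 348342 = -348336)
p = 52499 (p = 47*(10² - 1*(-1017)) = 47*(100 + 1017) = 47*1117 = 52499)
p - R = 52499 - 1*(-348336) = 52499 + 348336 = 400835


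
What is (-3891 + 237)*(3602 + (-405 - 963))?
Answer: -8163036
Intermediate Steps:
(-3891 + 237)*(3602 + (-405 - 963)) = -3654*(3602 - 1368) = -3654*2234 = -8163036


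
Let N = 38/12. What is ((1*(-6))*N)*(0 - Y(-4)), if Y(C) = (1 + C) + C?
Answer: -133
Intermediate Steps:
Y(C) = 1 + 2*C
N = 19/6 (N = 38*(1/12) = 19/6 ≈ 3.1667)
((1*(-6))*N)*(0 - Y(-4)) = ((1*(-6))*(19/6))*(0 - (1 + 2*(-4))) = (-6*19/6)*(0 - (1 - 8)) = -19*(0 - 1*(-7)) = -19*(0 + 7) = -19*7 = -133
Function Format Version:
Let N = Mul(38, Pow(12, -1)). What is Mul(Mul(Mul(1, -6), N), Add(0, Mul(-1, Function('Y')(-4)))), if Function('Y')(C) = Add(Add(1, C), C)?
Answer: -133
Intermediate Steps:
Function('Y')(C) = Add(1, Mul(2, C))
N = Rational(19, 6) (N = Mul(38, Rational(1, 12)) = Rational(19, 6) ≈ 3.1667)
Mul(Mul(Mul(1, -6), N), Add(0, Mul(-1, Function('Y')(-4)))) = Mul(Mul(Mul(1, -6), Rational(19, 6)), Add(0, Mul(-1, Add(1, Mul(2, -4))))) = Mul(Mul(-6, Rational(19, 6)), Add(0, Mul(-1, Add(1, -8)))) = Mul(-19, Add(0, Mul(-1, -7))) = Mul(-19, Add(0, 7)) = Mul(-19, 7) = -133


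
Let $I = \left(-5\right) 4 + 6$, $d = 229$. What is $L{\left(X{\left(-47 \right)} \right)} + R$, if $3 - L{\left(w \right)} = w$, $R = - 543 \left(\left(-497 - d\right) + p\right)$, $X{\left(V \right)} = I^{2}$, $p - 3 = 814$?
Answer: $-49606$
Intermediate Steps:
$p = 817$ ($p = 3 + 814 = 817$)
$I = -14$ ($I = -20 + 6 = -14$)
$X{\left(V \right)} = 196$ ($X{\left(V \right)} = \left(-14\right)^{2} = 196$)
$R = -49413$ ($R = - 543 \left(\left(-497 - 229\right) + 817\right) = - 543 \left(-726 + 817\right) = \left(-543\right) 91 = -49413$)
$L{\left(w \right)} = 3 - w$
$L{\left(X{\left(-47 \right)} \right)} + R = \left(3 - 196\right) - 49413 = -193 - 49413 = -49606$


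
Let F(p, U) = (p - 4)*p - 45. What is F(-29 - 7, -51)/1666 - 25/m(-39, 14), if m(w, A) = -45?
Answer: 20885/14994 ≈ 1.3929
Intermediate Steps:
F(p, U) = -45 + p*(-4 + p) (F(p, U) = (-4 + p)*p - 45 = p*(-4 + p) - 45 = -45 + p*(-4 + p))
F(-29 - 7, -51)/1666 - 25/m(-39, 14) = (-45 + (-29 - 7)**2 - 4*(-29 - 7))/1666 - 25/(-45) = (-45 + (-36)**2 - 4*(-36))*(1/1666) - 25*(-1/45) = (-45 + 1296 + 144)*(1/1666) + 5/9 = 1395*(1/1666) + 5/9 = 1395/1666 + 5/9 = 20885/14994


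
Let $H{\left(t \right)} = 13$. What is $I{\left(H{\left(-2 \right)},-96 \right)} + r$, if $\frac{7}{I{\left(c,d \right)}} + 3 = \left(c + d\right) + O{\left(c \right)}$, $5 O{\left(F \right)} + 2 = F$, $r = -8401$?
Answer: $- \frac{3520054}{419} \approx -8401.1$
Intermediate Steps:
$O{\left(F \right)} = - \frac{2}{5} + \frac{F}{5}$
$I{\left(c,d \right)} = \frac{7}{- \frac{17}{5} + d + \frac{6 c}{5}}$ ($I{\left(c,d \right)} = \frac{7}{-3 + \left(\left(c + d\right) + \left(- \frac{2}{5} + \frac{c}{5}\right)\right)} = \frac{7}{-3 + \left(- \frac{2}{5} + d + \frac{6 c}{5}\right)} = \frac{7}{- \frac{17}{5} + d + \frac{6 c}{5}}$)
$I{\left(H{\left(-2 \right)},-96 \right)} + r = \frac{35}{-17 + 5 \left(-96\right) + 6 \cdot 13} - 8401 = \frac{35}{-17 - 480 + 78} - 8401 = \frac{35}{-419} - 8401 = 35 \left(- \frac{1}{419}\right) - 8401 = - \frac{35}{419} - 8401 = - \frac{3520054}{419}$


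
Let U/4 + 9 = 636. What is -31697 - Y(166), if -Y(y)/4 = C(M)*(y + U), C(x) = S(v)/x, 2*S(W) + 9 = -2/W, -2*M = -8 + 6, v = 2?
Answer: -85177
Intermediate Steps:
M = 1 (M = -(-8 + 6)/2 = -½*(-2) = 1)
S(W) = -9/2 - 1/W (S(W) = -9/2 + (-2/W)/2 = -9/2 - 1/W)
U = 2508 (U = -36 + 4*636 = -36 + 2544 = 2508)
C(x) = -5/x (C(x) = (-9/2 - 1/2)/x = (-9/2 - 1*½)/x = (-9/2 - ½)/x = -5/x)
Y(y) = 50160 + 20*y (Y(y) = -4*(-5/1)*(y + 2508) = -4*(-5*1)*(2508 + y) = -(-20)*(2508 + y) = -4*(-12540 - 5*y) = 50160 + 20*y)
-31697 - Y(166) = -31697 - (50160 + 20*166) = -31697 - (50160 + 3320) = -31697 - 1*53480 = -31697 - 53480 = -85177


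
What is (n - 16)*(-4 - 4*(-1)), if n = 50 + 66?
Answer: 0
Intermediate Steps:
n = 116
(n - 16)*(-4 - 4*(-1)) = (116 - 16)*(-4 - 4*(-1)) = 100*(-4 + 4) = 100*0 = 0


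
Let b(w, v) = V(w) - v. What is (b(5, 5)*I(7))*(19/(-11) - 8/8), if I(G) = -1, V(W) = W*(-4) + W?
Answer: -600/11 ≈ -54.545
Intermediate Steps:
V(W) = -3*W (V(W) = -4*W + W = -3*W)
b(w, v) = -v - 3*w (b(w, v) = -3*w - v = -v - 3*w)
(b(5, 5)*I(7))*(19/(-11) - 8/8) = ((-1*5 - 3*5)*(-1))*(19/(-11) - 8/8) = ((-5 - 15)*(-1))*(19*(-1/11) - 8*⅛) = (-20*(-1))*(-19/11 - 1) = 20*(-30/11) = -600/11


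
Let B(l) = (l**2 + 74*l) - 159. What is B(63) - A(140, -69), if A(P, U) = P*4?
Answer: 7912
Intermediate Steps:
A(P, U) = 4*P
B(l) = -159 + l**2 + 74*l
B(63) - A(140, -69) = (-159 + 63**2 + 74*63) - 4*140 = (-159 + 3969 + 4662) - 1*560 = 8472 - 560 = 7912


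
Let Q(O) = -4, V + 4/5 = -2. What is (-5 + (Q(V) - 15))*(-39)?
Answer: 936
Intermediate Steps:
V = -14/5 (V = -4/5 - 2 = -14/5 ≈ -2.8000)
(-5 + (Q(V) - 15))*(-39) = (-5 + (-4 - 15))*(-39) = (-5 - 19)*(-39) = -24*(-39) = 936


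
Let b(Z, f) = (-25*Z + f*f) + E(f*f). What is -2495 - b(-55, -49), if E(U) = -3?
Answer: -6268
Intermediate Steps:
b(Z, f) = -3 + f² - 25*Z (b(Z, f) = (-25*Z + f*f) - 3 = (-25*Z + f²) - 3 = (f² - 25*Z) - 3 = -3 + f² - 25*Z)
-2495 - b(-55, -49) = -2495 - (-3 + (-49)² - 25*(-55)) = -2495 - (-3 + 2401 + 1375) = -2495 - 1*3773 = -2495 - 3773 = -6268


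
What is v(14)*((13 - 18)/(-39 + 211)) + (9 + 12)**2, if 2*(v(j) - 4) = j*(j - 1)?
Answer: 75377/172 ≈ 438.24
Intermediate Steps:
v(j) = 4 + j*(-1 + j)/2 (v(j) = 4 + (j*(j - 1))/2 = 4 + (j*(-1 + j))/2 = 4 + j*(-1 + j)/2)
v(14)*((13 - 18)/(-39 + 211)) + (9 + 12)**2 = (4 + (1/2)*14**2 - 1/2*14)*((13 - 18)/(-39 + 211)) + (9 + 12)**2 = (4 + (1/2)*196 - 7)*(-5/172) + 21**2 = (4 + 98 - 7)*(-5*1/172) + 441 = 95*(-5/172) + 441 = -475/172 + 441 = 75377/172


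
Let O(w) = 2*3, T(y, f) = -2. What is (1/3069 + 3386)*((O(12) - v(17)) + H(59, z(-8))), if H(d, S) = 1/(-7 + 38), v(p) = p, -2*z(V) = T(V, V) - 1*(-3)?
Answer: -3533155900/95139 ≈ -37137.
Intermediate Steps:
O(w) = 6
z(V) = -½ (z(V) = -(-2 - 1*(-3))/2 = -(-2 + 3)/2 = -½*1 = -½)
H(d, S) = 1/31
(1/3069 + 3386)*((O(12) - v(17)) + H(59, z(-8))) = (1/3069 + 3386)*((6 - 1*17) + 1/31) = (1/3069 + 3386)*((6 - 17) + 1/31) = 10391635*(-11 + 1/31)/3069 = (10391635/3069)*(-340/31) = -3533155900/95139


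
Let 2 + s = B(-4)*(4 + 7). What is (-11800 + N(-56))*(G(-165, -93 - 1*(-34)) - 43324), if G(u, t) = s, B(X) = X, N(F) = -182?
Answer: 519659340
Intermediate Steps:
s = -46 (s = -2 - 4*(4 + 7) = -2 - 4*11 = -2 - 44 = -46)
G(u, t) = -46
(-11800 + N(-56))*(G(-165, -93 - 1*(-34)) - 43324) = (-11800 - 182)*(-46 - 43324) = -11982*(-43370) = 519659340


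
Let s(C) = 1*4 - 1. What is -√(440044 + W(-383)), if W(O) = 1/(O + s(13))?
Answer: -√15885588305/190 ≈ -663.36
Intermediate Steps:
s(C) = 3 (s(C) = 4 - 1 = 3)
W(O) = 1/(3 + O) (W(O) = 1/(O + 3) = 1/(3 + O))
-√(440044 + W(-383)) = -√(440044 + 1/(3 - 383)) = -√(440044 + 1/(-380)) = -√(440044 - 1/380) = -√(167216719/380) = -√15885588305/190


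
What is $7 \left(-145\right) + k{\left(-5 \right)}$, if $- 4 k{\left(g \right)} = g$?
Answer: $- \frac{4055}{4} \approx -1013.8$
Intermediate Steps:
$k{\left(g \right)} = - \frac{g}{4}$
$7 \left(-145\right) + k{\left(-5 \right)} = 7 \left(-145\right) - - \frac{5}{4} = -1015 + \frac{5}{4} = - \frac{4055}{4}$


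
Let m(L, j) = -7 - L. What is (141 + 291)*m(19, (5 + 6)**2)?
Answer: -11232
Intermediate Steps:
(141 + 291)*m(19, (5 + 6)**2) = (141 + 291)*(-7 - 1*19) = 432*(-7 - 19) = 432*(-26) = -11232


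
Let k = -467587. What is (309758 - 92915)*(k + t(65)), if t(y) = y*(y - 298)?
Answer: -104677055076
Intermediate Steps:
t(y) = y*(-298 + y)
(309758 - 92915)*(k + t(65)) = (309758 - 92915)*(-467587 + 65*(-298 + 65)) = 216843*(-467587 + 65*(-233)) = 216843*(-467587 - 15145) = 216843*(-482732) = -104677055076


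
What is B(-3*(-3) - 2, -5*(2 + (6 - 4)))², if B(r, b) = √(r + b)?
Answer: -13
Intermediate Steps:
B(r, b) = √(b + r)
B(-3*(-3) - 2, -5*(2 + (6 - 4)))² = (√(-5*(2 + (6 - 4)) + (-3*(-3) - 2)))² = (√(-5*(2 + 2) + (9 - 2)))² = (√(-5*4 + 7))² = (√(-20 + 7))² = (√(-13))² = (I*√13)² = -13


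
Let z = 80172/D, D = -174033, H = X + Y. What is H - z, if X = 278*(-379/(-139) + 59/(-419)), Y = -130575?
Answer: -1052117119873/8102203 ≈ -1.2986e+5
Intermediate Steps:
X = 301200/419 (X = 278*(-379*(-1/139) + 59*(-1/419)) = 278*(379/139 - 59/419) = 278*(150600/58241) = 301200/419 ≈ 718.85)
H = -54409725/419 (H = 301200/419 - 130575 = -54409725/419 ≈ -1.2986e+5)
z = -8908/19337 (z = 80172/(-174033) = 80172*(-1/174033) = -8908/19337 ≈ -0.46067)
H - z = -54409725/419 - 1*(-8908/19337) = -54409725/419 + 8908/19337 = -1052117119873/8102203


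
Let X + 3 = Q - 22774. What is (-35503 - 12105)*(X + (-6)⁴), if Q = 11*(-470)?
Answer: 1268800808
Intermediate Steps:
Q = -5170
X = -27947 (X = -3 + (-5170 - 22774) = -3 - 27944 = -27947)
(-35503 - 12105)*(X + (-6)⁴) = (-35503 - 12105)*(-27947 + (-6)⁴) = -47608*(-27947 + 1296) = -47608*(-26651) = 1268800808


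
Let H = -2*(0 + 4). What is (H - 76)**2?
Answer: 7056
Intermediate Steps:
H = -8 (H = -2*4 = -8)
(H - 76)**2 = (-8 - 76)**2 = (-84)**2 = 7056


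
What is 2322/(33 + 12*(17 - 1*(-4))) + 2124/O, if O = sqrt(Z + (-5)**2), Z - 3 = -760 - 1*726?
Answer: 774/95 - 118*I*sqrt(2)/3 ≈ 8.1474 - 55.626*I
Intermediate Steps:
Z = -1483 (Z = 3 + (-760 - 1*726) = 3 + (-760 - 726) = 3 - 1486 = -1483)
O = 27*I*sqrt(2) (O = sqrt(-1483 + (-5)**2) = sqrt(-1483 + 25) = sqrt(-1458) = 27*I*sqrt(2) ≈ 38.184*I)
2322/(33 + 12*(17 - 1*(-4))) + 2124/O = 2322/(33 + 12*(17 - 1*(-4))) + 2124/((27*I*sqrt(2))) = 2322/(33 + 12*(17 + 4)) + 2124*(-I*sqrt(2)/54) = 2322/(33 + 12*21) - 118*I*sqrt(2)/3 = 2322/(33 + 252) - 118*I*sqrt(2)/3 = 2322/285 - 118*I*sqrt(2)/3 = 2322*(1/285) - 118*I*sqrt(2)/3 = 774/95 - 118*I*sqrt(2)/3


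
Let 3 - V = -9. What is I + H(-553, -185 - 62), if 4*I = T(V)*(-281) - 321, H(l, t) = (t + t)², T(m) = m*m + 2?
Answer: 934797/4 ≈ 2.3370e+5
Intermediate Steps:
V = 12 (V = 3 - 1*(-9) = 3 + 9 = 12)
T(m) = 2 + m² (T(m) = m² + 2 = 2 + m²)
H(l, t) = 4*t² (H(l, t) = (2*t)² = 4*t²)
I = -41347/4 (I = ((2 + 12²)*(-281) - 321)/4 = ((2 + 144)*(-281) - 321)/4 = (146*(-281) - 321)/4 = (-41026 - 321)/4 = (¼)*(-41347) = -41347/4 ≈ -10337.)
I + H(-553, -185 - 62) = -41347/4 + 4*(-185 - 62)² = -41347/4 + 4*(-247)² = -41347/4 + 4*61009 = -41347/4 + 244036 = 934797/4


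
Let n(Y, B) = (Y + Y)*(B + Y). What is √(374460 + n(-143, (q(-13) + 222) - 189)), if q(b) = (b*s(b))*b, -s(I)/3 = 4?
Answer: 2*√246482 ≈ 992.94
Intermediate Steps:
s(I) = -12 (s(I) = -3*4 = -12)
q(b) = -12*b² (q(b) = (b*(-12))*b = (-12*b)*b = -12*b²)
n(Y, B) = 2*Y*(B + Y) (n(Y, B) = (2*Y)*(B + Y) = 2*Y*(B + Y))
√(374460 + n(-143, (q(-13) + 222) - 189)) = √(374460 + 2*(-143)*(((-12*(-13)² + 222) - 189) - 143)) = √(374460 + 2*(-143)*(((-12*169 + 222) - 189) - 143)) = √(374460 + 2*(-143)*(((-2028 + 222) - 189) - 143)) = √(374460 + 2*(-143)*((-1806 - 189) - 143)) = √(374460 + 2*(-143)*(-1995 - 143)) = √(374460 + 2*(-143)*(-2138)) = √(374460 + 611468) = √985928 = 2*√246482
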